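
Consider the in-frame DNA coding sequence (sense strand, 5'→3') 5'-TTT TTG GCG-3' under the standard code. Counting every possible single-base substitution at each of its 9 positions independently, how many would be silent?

6

Codon 1 (TTT, Phe): 1 synonymous substitution.
Codon 2 (TTG, Leu): 2 synonymous substitutions.
Codon 3 (GCG, Ala): 3 synonymous substitutions.
Total: 1 + 2 + 3 = 6.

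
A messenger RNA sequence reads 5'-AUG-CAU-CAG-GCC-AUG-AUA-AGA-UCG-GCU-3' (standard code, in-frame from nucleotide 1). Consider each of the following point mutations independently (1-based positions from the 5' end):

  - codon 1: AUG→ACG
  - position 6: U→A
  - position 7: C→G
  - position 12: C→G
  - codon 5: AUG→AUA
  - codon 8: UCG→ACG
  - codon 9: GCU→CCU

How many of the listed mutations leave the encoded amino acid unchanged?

1

Codon 1: AUG (Met) → ACG (Thr) — missense.
Codon 2: CAU (His) → CAA (Gln) — missense.
Codon 3: CAG (Gln) → GAG (Glu) — missense.
Codon 4: GCC (Ala) → GCG (Ala) — synonymous.
Codon 5: AUG (Met) → AUA (Ile) — missense.
Codon 8: UCG (Ser) → ACG (Thr) — missense.
Codon 9: GCU (Ala) → CCU (Pro) — missense.
Synonymous: 1 of 7.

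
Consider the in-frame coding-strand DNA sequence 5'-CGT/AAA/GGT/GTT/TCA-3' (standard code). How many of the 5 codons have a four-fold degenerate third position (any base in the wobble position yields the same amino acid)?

4

Codon 1 CGT (Arg): third position 4-fold.
Codon 2 AAA (Lys): third position 2-fold.
Codon 3 GGT (Gly): third position 4-fold.
Codon 4 GTT (Val): third position 4-fold.
Codon 5 TCA (Ser): third position 4-fold.
Four-fold degenerate third positions: 4.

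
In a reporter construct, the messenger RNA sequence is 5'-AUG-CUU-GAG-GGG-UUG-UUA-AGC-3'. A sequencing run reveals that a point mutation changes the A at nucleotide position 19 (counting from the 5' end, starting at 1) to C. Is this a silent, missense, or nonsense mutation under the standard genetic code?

Position 19 falls in codon 7: AGC → Ser.
After the substitution the codon is CGC → Arg.
Ser ≠ Arg, so this is a missense mutation.

missense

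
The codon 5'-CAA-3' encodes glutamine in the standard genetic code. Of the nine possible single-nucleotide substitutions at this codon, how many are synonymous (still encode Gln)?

Position 1: none → 0 synonymous.
Position 2: none → 0 synonymous.
Position 3: CAG → 1 synonymous.
Total: 0 + 0 + 1 = 1.

1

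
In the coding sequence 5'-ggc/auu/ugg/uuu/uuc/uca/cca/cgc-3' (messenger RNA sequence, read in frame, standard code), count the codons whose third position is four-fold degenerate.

Codon 1 GGC (Gly): third position 4-fold.
Codon 2 AUU (Ile): third position 3-fold.
Codon 3 UGG (Trp): third position 1-fold.
Codon 4 UUU (Phe): third position 2-fold.
Codon 5 UUC (Phe): third position 2-fold.
Codon 6 UCA (Ser): third position 4-fold.
Codon 7 CCA (Pro): third position 4-fold.
Codon 8 CGC (Arg): third position 4-fold.
Four-fold degenerate third positions: 4.

4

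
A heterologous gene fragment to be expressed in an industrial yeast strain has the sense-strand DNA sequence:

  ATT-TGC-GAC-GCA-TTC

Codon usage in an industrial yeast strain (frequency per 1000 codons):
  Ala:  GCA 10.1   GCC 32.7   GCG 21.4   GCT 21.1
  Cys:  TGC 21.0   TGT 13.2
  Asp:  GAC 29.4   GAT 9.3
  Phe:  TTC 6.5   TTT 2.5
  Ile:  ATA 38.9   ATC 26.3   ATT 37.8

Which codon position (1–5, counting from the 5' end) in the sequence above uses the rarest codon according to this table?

Codon 1 ATT (Ile): 37.8 per 1000.
Codon 2 TGC (Cys): 21.0 per 1000.
Codon 3 GAC (Asp): 29.4 per 1000.
Codon 4 GCA (Ala): 10.1 per 1000.
Codon 5 TTC (Phe): 6.5 per 1000.
Lowest frequency is 6.5 at codon 5.

5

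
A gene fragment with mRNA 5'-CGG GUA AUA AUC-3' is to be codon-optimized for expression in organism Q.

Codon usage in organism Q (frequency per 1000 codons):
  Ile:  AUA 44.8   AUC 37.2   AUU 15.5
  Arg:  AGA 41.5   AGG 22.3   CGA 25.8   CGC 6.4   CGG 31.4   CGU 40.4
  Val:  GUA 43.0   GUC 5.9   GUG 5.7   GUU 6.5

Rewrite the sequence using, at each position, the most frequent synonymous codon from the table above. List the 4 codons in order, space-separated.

Codon 1 (Arg): best is AGA at 41.5.
Codon 2 (Val): best is GUA at 43.0.
Codon 3 (Ile): best is AUA at 44.8.
Codon 4 (Ile): best is AUA at 44.8.

AGA GUA AUA AUA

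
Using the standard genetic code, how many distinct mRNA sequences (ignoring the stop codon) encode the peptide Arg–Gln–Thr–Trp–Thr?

Arg: 6 codons.
Gln: 2 codons.
Thr: 4 codons.
Trp: 1 codon.
Thr: 4 codons.
6 × 2 × 4 × 1 × 4 = 192.

192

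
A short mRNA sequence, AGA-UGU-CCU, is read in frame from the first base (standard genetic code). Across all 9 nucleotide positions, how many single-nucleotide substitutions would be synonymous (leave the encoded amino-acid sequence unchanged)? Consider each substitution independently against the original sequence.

6

Codon 1 (AGA, Arg): 2 synonymous substitutions.
Codon 2 (UGU, Cys): 1 synonymous substitution.
Codon 3 (CCU, Pro): 3 synonymous substitutions.
Total: 2 + 1 + 3 = 6.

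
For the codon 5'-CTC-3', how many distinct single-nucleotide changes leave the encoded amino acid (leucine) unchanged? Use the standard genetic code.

Position 1: none → 0 synonymous.
Position 2: none → 0 synonymous.
Position 3: CTT, CTA, CTG → 3 synonymous.
Total: 0 + 0 + 3 = 3.

3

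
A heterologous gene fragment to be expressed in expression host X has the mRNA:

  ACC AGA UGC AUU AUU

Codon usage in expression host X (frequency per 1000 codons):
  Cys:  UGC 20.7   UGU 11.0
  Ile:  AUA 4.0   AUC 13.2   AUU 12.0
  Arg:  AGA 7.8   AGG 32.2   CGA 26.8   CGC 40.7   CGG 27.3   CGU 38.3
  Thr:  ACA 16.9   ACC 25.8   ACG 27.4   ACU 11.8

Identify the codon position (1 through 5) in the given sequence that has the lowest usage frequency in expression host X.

2

Codon 1 ACC (Thr): 25.8 per 1000.
Codon 2 AGA (Arg): 7.8 per 1000.
Codon 3 UGC (Cys): 20.7 per 1000.
Codon 4 AUU (Ile): 12.0 per 1000.
Codon 5 AUU (Ile): 12.0 per 1000.
Lowest frequency is 7.8 at codon 2.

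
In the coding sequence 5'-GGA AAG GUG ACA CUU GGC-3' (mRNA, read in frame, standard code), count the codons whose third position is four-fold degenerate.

Codon 1 GGA (Gly): third position 4-fold.
Codon 2 AAG (Lys): third position 2-fold.
Codon 3 GUG (Val): third position 4-fold.
Codon 4 ACA (Thr): third position 4-fold.
Codon 5 CUU (Leu): third position 4-fold.
Codon 6 GGC (Gly): third position 4-fold.
Four-fold degenerate third positions: 5.

5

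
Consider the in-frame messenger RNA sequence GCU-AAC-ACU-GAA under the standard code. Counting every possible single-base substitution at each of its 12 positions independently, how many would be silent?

Codon 1 (GCU, Ala): 3 synonymous substitutions.
Codon 2 (AAC, Asn): 1 synonymous substitution.
Codon 3 (ACU, Thr): 3 synonymous substitutions.
Codon 4 (GAA, Glu): 1 synonymous substitution.
Total: 3 + 1 + 3 + 1 = 8.

8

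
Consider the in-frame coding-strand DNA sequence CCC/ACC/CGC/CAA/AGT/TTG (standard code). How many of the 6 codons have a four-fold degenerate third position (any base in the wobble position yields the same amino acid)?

Codon 1 CCC (Pro): third position 4-fold.
Codon 2 ACC (Thr): third position 4-fold.
Codon 3 CGC (Arg): third position 4-fold.
Codon 4 CAA (Gln): third position 2-fold.
Codon 5 AGT (Ser): third position 2-fold.
Codon 6 TTG (Leu): third position 2-fold.
Four-fold degenerate third positions: 3.

3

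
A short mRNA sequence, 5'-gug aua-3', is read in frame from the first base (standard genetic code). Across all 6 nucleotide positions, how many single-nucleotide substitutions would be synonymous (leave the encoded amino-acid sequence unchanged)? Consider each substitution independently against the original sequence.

Codon 1 (GUG, Val): 3 synonymous substitutions.
Codon 2 (AUA, Ile): 2 synonymous substitutions.
Total: 3 + 2 = 5.

5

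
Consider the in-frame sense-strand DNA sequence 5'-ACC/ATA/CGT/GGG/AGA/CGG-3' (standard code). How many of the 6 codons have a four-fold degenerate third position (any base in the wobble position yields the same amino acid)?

4

Codon 1 ACC (Thr): third position 4-fold.
Codon 2 ATA (Ile): third position 3-fold.
Codon 3 CGT (Arg): third position 4-fold.
Codon 4 GGG (Gly): third position 4-fold.
Codon 5 AGA (Arg): third position 2-fold.
Codon 6 CGG (Arg): third position 4-fold.
Four-fold degenerate third positions: 4.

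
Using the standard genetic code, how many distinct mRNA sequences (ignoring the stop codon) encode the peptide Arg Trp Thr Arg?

Arg: 6 codons.
Trp: 1 codon.
Thr: 4 codons.
Arg: 6 codons.
6 × 1 × 4 × 6 = 144.

144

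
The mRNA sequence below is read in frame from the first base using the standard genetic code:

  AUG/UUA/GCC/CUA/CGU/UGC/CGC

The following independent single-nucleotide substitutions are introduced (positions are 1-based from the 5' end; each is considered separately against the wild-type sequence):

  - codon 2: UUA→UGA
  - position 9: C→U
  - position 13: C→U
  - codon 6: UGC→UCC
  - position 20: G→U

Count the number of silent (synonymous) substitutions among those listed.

Codon 2: UUA (Leu) → UGA (Stop) — nonsense.
Codon 3: GCC (Ala) → GCU (Ala) — synonymous.
Codon 5: CGU (Arg) → UGU (Cys) — missense.
Codon 6: UGC (Cys) → UCC (Ser) — missense.
Codon 7: CGC (Arg) → CUC (Leu) — missense.
Synonymous: 1 of 5.

1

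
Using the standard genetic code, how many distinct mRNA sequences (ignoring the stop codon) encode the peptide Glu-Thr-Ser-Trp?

48

Glu: 2 codons.
Thr: 4 codons.
Ser: 6 codons.
Trp: 1 codon.
2 × 4 × 6 × 1 = 48.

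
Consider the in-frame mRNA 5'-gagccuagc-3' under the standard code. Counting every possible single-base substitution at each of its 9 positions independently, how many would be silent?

Codon 1 (GAG, Glu): 1 synonymous substitution.
Codon 2 (CCU, Pro): 3 synonymous substitutions.
Codon 3 (AGC, Ser): 1 synonymous substitution.
Total: 1 + 3 + 1 = 5.

5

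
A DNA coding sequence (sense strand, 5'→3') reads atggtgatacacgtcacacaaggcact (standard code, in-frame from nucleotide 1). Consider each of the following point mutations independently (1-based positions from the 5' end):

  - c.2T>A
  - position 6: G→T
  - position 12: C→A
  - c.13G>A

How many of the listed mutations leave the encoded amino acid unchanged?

Codon 1: ATG (Met) → AAG (Lys) — missense.
Codon 2: GTG (Val) → GTT (Val) — synonymous.
Codon 4: CAC (His) → CAA (Gln) — missense.
Codon 5: GTC (Val) → ATC (Ile) — missense.
Synonymous: 1 of 4.

1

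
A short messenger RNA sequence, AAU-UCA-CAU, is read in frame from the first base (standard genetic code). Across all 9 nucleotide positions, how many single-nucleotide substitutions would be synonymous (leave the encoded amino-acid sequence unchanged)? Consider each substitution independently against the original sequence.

5

Codon 1 (AAU, Asn): 1 synonymous substitution.
Codon 2 (UCA, Ser): 3 synonymous substitutions.
Codon 3 (CAU, His): 1 synonymous substitution.
Total: 1 + 3 + 1 = 5.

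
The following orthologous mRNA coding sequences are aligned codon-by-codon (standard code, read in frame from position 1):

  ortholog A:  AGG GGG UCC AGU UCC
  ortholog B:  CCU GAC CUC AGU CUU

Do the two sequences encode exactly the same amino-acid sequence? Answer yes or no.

Codon 1: AGG Arg / CCU Pro — nonsynonymous.
Codon 2: GGG Gly / GAC Asp — nonsynonymous.
Codon 3: UCC Ser / CUC Leu — nonsynonymous.
Codon 4: AGU Ser / AGU Ser — identical.
Codon 5: UCC Ser / CUU Leu — nonsynonymous.
Nonsynonymous differences: 4 → different protein.

no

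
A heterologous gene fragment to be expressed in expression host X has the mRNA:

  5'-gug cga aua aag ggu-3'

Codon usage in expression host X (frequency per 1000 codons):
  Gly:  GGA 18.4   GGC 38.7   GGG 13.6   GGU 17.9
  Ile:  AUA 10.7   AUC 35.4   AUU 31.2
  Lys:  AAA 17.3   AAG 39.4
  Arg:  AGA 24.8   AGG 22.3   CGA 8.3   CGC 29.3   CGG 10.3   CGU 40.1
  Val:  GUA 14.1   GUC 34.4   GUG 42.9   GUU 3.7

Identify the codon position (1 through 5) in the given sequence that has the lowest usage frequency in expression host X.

Codon 1 GUG (Val): 42.9 per 1000.
Codon 2 CGA (Arg): 8.3 per 1000.
Codon 3 AUA (Ile): 10.7 per 1000.
Codon 4 AAG (Lys): 39.4 per 1000.
Codon 5 GGU (Gly): 17.9 per 1000.
Lowest frequency is 8.3 at codon 2.

2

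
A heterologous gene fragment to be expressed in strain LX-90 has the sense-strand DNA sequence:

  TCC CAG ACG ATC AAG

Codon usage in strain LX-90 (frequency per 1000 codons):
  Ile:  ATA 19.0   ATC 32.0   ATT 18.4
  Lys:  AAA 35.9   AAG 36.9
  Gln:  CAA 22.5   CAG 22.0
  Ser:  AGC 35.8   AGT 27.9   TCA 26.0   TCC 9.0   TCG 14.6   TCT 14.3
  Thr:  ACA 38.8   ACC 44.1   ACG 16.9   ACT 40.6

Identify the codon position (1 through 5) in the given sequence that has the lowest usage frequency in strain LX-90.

1

Codon 1 TCC (Ser): 9.0 per 1000.
Codon 2 CAG (Gln): 22.0 per 1000.
Codon 3 ACG (Thr): 16.9 per 1000.
Codon 4 ATC (Ile): 32.0 per 1000.
Codon 5 AAG (Lys): 36.9 per 1000.
Lowest frequency is 9.0 at codon 1.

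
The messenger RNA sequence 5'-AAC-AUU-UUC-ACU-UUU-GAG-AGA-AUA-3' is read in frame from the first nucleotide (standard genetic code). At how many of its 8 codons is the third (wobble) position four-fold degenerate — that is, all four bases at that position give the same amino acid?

1

Codon 1 AAC (Asn): third position 2-fold.
Codon 2 AUU (Ile): third position 3-fold.
Codon 3 UUC (Phe): third position 2-fold.
Codon 4 ACU (Thr): third position 4-fold.
Codon 5 UUU (Phe): third position 2-fold.
Codon 6 GAG (Glu): third position 2-fold.
Codon 7 AGA (Arg): third position 2-fold.
Codon 8 AUA (Ile): third position 3-fold.
Four-fold degenerate third positions: 1.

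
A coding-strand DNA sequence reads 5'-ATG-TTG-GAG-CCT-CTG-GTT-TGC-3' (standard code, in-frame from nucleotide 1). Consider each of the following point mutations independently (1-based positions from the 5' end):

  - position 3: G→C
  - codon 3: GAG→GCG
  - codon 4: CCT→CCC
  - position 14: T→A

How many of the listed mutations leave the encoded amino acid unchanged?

Codon 1: ATG (Met) → ATC (Ile) — missense.
Codon 3: GAG (Glu) → GCG (Ala) — missense.
Codon 4: CCT (Pro) → CCC (Pro) — synonymous.
Codon 5: CTG (Leu) → CAG (Gln) — missense.
Synonymous: 1 of 4.

1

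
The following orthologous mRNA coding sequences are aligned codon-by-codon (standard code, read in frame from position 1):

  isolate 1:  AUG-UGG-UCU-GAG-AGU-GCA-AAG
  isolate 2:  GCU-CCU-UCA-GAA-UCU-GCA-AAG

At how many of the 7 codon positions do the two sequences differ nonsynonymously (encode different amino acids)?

2

Codon 1: AUG Met / GCU Ala — nonsynonymous.
Codon 2: UGG Trp / CCU Pro — nonsynonymous.
Codon 3: UCU Ser / UCA Ser — synonymous.
Codon 4: GAG Glu / GAA Glu — synonymous.
Codon 5: AGU Ser / UCU Ser — synonymous.
Codon 6: GCA Ala / GCA Ala — identical.
Codon 7: AAG Lys / AAG Lys — identical.
Nonsynonymous differences: 2.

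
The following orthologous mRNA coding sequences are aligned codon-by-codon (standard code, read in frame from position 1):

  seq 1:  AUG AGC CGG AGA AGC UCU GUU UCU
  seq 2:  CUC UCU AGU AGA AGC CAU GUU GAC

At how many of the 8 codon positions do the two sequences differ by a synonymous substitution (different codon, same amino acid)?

1

Codon 1: AUG Met / CUC Leu — nonsynonymous.
Codon 2: AGC Ser / UCU Ser — synonymous.
Codon 3: CGG Arg / AGU Ser — nonsynonymous.
Codon 4: AGA Arg / AGA Arg — identical.
Codon 5: AGC Ser / AGC Ser — identical.
Codon 6: UCU Ser / CAU His — nonsynonymous.
Codon 7: GUU Val / GUU Val — identical.
Codon 8: UCU Ser / GAC Asp — nonsynonymous.
Synonymous differences: 1.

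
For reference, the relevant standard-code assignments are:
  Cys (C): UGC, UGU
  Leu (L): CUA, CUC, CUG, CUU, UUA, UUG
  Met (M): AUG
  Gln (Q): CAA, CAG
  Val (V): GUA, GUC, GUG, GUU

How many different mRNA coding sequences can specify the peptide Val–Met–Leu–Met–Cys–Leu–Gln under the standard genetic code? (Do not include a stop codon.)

Val: 4 codons.
Met: 1 codon.
Leu: 6 codons.
Met: 1 codon.
Cys: 2 codons.
Leu: 6 codons.
Gln: 2 codons.
4 × 1 × 6 × 1 × 2 × 6 × 2 = 576.

576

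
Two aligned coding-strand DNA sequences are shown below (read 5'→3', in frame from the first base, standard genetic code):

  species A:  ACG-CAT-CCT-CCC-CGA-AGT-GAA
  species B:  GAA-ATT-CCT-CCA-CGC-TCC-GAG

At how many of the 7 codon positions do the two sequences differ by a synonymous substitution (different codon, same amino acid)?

Codon 1: ACG Thr / GAA Glu — nonsynonymous.
Codon 2: CAT His / ATT Ile — nonsynonymous.
Codon 3: CCT Pro / CCT Pro — identical.
Codon 4: CCC Pro / CCA Pro — synonymous.
Codon 5: CGA Arg / CGC Arg — synonymous.
Codon 6: AGT Ser / TCC Ser — synonymous.
Codon 7: GAA Glu / GAG Glu — synonymous.
Synonymous differences: 4.

4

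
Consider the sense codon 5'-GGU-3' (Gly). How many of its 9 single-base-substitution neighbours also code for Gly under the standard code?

3

Position 1: none → 0 synonymous.
Position 2: none → 0 synonymous.
Position 3: GGC, GGA, GGG → 3 synonymous.
Total: 0 + 0 + 3 = 3.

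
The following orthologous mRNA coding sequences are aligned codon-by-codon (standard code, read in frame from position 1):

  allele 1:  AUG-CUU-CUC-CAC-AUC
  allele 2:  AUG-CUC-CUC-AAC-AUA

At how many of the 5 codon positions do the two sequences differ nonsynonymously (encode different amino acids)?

1

Codon 1: AUG Met / AUG Met — identical.
Codon 2: CUU Leu / CUC Leu — synonymous.
Codon 3: CUC Leu / CUC Leu — identical.
Codon 4: CAC His / AAC Asn — nonsynonymous.
Codon 5: AUC Ile / AUA Ile — synonymous.
Nonsynonymous differences: 1.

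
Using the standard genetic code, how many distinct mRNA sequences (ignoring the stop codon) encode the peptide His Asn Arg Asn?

48

His: 2 codons.
Asn: 2 codons.
Arg: 6 codons.
Asn: 2 codons.
2 × 2 × 6 × 2 = 48.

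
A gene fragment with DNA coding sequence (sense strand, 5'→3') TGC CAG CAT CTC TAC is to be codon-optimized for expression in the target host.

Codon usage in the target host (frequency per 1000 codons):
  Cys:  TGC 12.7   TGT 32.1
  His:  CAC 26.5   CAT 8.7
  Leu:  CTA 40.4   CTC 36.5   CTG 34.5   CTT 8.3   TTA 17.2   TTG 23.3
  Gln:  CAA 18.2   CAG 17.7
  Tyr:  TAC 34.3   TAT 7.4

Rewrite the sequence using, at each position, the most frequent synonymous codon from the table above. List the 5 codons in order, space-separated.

TGT CAA CAC CTA TAC

Codon 1 (Cys): best is TGT at 32.1.
Codon 2 (Gln): best is CAA at 18.2.
Codon 3 (His): best is CAC at 26.5.
Codon 4 (Leu): best is CTA at 40.4.
Codon 5 (Tyr): best is TAC at 34.3.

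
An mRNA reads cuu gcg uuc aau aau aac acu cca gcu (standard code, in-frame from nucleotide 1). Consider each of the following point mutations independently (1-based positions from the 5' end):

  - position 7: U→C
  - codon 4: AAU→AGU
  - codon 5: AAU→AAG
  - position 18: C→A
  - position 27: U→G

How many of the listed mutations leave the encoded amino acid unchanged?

Codon 3: UUC (Phe) → CUC (Leu) — missense.
Codon 4: AAU (Asn) → AGU (Ser) — missense.
Codon 5: AAU (Asn) → AAG (Lys) — missense.
Codon 6: AAC (Asn) → AAA (Lys) — missense.
Codon 9: GCU (Ala) → GCG (Ala) — synonymous.
Synonymous: 1 of 5.

1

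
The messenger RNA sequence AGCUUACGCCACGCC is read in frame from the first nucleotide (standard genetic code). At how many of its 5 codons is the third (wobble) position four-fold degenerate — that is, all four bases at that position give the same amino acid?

2

Codon 1 AGC (Ser): third position 2-fold.
Codon 2 UUA (Leu): third position 2-fold.
Codon 3 CGC (Arg): third position 4-fold.
Codon 4 CAC (His): third position 2-fold.
Codon 5 GCC (Ala): third position 4-fold.
Four-fold degenerate third positions: 2.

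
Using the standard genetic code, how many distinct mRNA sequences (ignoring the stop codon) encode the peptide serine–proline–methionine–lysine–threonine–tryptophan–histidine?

Ser: 6 codons.
Pro: 4 codons.
Met: 1 codon.
Lys: 2 codons.
Thr: 4 codons.
Trp: 1 codon.
His: 2 codons.
6 × 4 × 1 × 2 × 4 × 1 × 2 = 384.

384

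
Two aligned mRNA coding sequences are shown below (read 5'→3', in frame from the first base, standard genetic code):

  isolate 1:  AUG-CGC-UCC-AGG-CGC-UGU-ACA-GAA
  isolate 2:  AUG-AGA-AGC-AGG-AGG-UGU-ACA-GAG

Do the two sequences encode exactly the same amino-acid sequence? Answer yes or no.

Codon 1: AUG Met / AUG Met — identical.
Codon 2: CGC Arg / AGA Arg — synonymous.
Codon 3: UCC Ser / AGC Ser — synonymous.
Codon 4: AGG Arg / AGG Arg — identical.
Codon 5: CGC Arg / AGG Arg — synonymous.
Codon 6: UGU Cys / UGU Cys — identical.
Codon 7: ACA Thr / ACA Thr — identical.
Codon 8: GAA Glu / GAG Glu — synonymous.
Nonsynonymous differences: 0 → same protein.

yes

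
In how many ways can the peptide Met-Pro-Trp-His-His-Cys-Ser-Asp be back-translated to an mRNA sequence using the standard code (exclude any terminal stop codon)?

384

Met: 1 codon.
Pro: 4 codons.
Trp: 1 codon.
His: 2 codons.
His: 2 codons.
Cys: 2 codons.
Ser: 6 codons.
Asp: 2 codons.
1 × 4 × 1 × 2 × 2 × 2 × 6 × 2 = 384.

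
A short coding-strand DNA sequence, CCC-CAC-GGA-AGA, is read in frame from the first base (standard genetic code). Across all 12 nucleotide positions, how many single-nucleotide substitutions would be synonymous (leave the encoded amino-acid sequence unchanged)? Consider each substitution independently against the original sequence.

9

Codon 1 (CCC, Pro): 3 synonymous substitutions.
Codon 2 (CAC, His): 1 synonymous substitution.
Codon 3 (GGA, Gly): 3 synonymous substitutions.
Codon 4 (AGA, Arg): 2 synonymous substitutions.
Total: 3 + 1 + 3 + 2 = 9.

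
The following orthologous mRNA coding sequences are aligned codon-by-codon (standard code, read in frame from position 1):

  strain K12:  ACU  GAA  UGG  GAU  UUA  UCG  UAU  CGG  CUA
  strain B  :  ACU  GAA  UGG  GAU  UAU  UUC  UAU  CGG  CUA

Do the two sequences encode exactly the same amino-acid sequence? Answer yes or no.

no

Codon 1: ACU Thr / ACU Thr — identical.
Codon 2: GAA Glu / GAA Glu — identical.
Codon 3: UGG Trp / UGG Trp — identical.
Codon 4: GAU Asp / GAU Asp — identical.
Codon 5: UUA Leu / UAU Tyr — nonsynonymous.
Codon 6: UCG Ser / UUC Phe — nonsynonymous.
Codon 7: UAU Tyr / UAU Tyr — identical.
Codon 8: CGG Arg / CGG Arg — identical.
Codon 9: CUA Leu / CUA Leu — identical.
Nonsynonymous differences: 2 → different protein.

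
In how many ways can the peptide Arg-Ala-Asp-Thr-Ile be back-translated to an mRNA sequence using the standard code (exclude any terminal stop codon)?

576

Arg: 6 codons.
Ala: 4 codons.
Asp: 2 codons.
Thr: 4 codons.
Ile: 3 codons.
6 × 4 × 2 × 4 × 3 = 576.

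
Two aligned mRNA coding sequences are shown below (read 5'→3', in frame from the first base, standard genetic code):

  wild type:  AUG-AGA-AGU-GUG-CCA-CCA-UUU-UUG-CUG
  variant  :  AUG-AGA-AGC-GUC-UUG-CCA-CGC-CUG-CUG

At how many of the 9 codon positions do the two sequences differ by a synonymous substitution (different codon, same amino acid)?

3

Codon 1: AUG Met / AUG Met — identical.
Codon 2: AGA Arg / AGA Arg — identical.
Codon 3: AGU Ser / AGC Ser — synonymous.
Codon 4: GUG Val / GUC Val — synonymous.
Codon 5: CCA Pro / UUG Leu — nonsynonymous.
Codon 6: CCA Pro / CCA Pro — identical.
Codon 7: UUU Phe / CGC Arg — nonsynonymous.
Codon 8: UUG Leu / CUG Leu — synonymous.
Codon 9: CUG Leu / CUG Leu — identical.
Synonymous differences: 3.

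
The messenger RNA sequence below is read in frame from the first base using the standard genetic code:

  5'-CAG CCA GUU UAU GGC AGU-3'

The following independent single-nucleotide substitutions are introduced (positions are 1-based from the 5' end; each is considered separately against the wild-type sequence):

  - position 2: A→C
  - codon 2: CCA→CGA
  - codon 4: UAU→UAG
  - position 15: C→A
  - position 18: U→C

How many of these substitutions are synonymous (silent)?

Codon 1: CAG (Gln) → CCG (Pro) — missense.
Codon 2: CCA (Pro) → CGA (Arg) — missense.
Codon 4: UAU (Tyr) → UAG (Stop) — nonsense.
Codon 5: GGC (Gly) → GGA (Gly) — synonymous.
Codon 6: AGU (Ser) → AGC (Ser) — synonymous.
Synonymous: 2 of 5.

2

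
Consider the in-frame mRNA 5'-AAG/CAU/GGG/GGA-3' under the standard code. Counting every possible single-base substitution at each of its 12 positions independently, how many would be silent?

8

Codon 1 (AAG, Lys): 1 synonymous substitution.
Codon 2 (CAU, His): 1 synonymous substitution.
Codon 3 (GGG, Gly): 3 synonymous substitutions.
Codon 4 (GGA, Gly): 3 synonymous substitutions.
Total: 1 + 1 + 3 + 3 = 8.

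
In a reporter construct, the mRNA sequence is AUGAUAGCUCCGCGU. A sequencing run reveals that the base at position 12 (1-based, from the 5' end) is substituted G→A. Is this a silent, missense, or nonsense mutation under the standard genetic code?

Position 12 falls in codon 4: CCG → Pro.
After the substitution the codon is CCA → Pro.
Both encode Pro, so the change is synonymous.

silent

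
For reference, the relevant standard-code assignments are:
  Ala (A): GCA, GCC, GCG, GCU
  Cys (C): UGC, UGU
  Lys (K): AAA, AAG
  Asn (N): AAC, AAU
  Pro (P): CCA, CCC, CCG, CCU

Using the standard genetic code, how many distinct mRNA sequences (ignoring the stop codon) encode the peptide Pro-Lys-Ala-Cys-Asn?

128

Pro: 4 codons.
Lys: 2 codons.
Ala: 4 codons.
Cys: 2 codons.
Asn: 2 codons.
4 × 2 × 4 × 2 × 2 = 128.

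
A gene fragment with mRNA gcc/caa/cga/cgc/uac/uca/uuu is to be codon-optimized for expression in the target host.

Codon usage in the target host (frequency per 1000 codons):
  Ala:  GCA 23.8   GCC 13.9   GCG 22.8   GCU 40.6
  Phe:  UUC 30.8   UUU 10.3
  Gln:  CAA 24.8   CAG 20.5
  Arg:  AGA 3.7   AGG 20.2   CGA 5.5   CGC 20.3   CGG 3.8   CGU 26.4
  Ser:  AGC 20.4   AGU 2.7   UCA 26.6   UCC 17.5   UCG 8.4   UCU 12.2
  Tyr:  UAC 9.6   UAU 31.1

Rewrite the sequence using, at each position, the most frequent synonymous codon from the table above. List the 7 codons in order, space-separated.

GCU CAA CGU CGU UAU UCA UUC

Codon 1 (Ala): best is GCU at 40.6.
Codon 2 (Gln): best is CAA at 24.8.
Codon 3 (Arg): best is CGU at 26.4.
Codon 4 (Arg): best is CGU at 26.4.
Codon 5 (Tyr): best is UAU at 31.1.
Codon 6 (Ser): best is UCA at 26.6.
Codon 7 (Phe): best is UUC at 30.8.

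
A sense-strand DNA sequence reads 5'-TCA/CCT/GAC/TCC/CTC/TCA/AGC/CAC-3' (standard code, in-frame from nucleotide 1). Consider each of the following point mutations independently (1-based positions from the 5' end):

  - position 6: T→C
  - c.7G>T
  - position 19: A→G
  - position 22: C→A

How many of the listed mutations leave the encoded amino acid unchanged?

1

Codon 2: CCT (Pro) → CCC (Pro) — synonymous.
Codon 3: GAC (Asp) → TAC (Tyr) — missense.
Codon 7: AGC (Ser) → GGC (Gly) — missense.
Codon 8: CAC (His) → AAC (Asn) — missense.
Synonymous: 1 of 4.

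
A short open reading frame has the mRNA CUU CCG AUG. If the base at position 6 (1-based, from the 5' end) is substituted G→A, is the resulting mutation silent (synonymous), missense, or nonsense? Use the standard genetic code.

silent

Position 6 falls in codon 2: CCG → Pro.
After the substitution the codon is CCA → Pro.
Both encode Pro, so the change is synonymous.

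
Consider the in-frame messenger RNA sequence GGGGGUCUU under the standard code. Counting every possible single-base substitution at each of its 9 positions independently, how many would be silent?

Codon 1 (GGG, Gly): 3 synonymous substitutions.
Codon 2 (GGU, Gly): 3 synonymous substitutions.
Codon 3 (CUU, Leu): 3 synonymous substitutions.
Total: 3 + 3 + 3 = 9.

9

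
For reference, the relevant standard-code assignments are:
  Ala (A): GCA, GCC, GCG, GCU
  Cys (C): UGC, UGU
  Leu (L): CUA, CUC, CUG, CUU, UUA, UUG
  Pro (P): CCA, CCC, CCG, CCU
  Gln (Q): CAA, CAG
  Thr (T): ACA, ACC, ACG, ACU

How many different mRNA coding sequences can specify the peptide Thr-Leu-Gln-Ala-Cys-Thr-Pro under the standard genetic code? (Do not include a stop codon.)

Thr: 4 codons.
Leu: 6 codons.
Gln: 2 codons.
Ala: 4 codons.
Cys: 2 codons.
Thr: 4 codons.
Pro: 4 codons.
4 × 6 × 2 × 4 × 2 × 4 × 4 = 6144.

6144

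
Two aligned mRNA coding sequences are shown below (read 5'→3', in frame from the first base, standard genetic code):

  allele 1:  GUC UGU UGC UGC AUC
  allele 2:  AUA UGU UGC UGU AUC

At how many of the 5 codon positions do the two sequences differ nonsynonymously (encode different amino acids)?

Codon 1: GUC Val / AUA Ile — nonsynonymous.
Codon 2: UGU Cys / UGU Cys — identical.
Codon 3: UGC Cys / UGC Cys — identical.
Codon 4: UGC Cys / UGU Cys — synonymous.
Codon 5: AUC Ile / AUC Ile — identical.
Nonsynonymous differences: 1.

1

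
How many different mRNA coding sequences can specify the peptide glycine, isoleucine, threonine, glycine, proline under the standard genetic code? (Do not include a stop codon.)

768

Gly: 4 codons.
Ile: 3 codons.
Thr: 4 codons.
Gly: 4 codons.
Pro: 4 codons.
4 × 3 × 4 × 4 × 4 = 768.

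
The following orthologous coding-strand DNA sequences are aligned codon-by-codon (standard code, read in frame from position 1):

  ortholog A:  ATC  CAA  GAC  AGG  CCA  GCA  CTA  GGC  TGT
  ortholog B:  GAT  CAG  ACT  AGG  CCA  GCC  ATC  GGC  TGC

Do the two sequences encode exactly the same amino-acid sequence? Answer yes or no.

no

Codon 1: ATC Ile / GAT Asp — nonsynonymous.
Codon 2: CAA Gln / CAG Gln — synonymous.
Codon 3: GAC Asp / ACT Thr — nonsynonymous.
Codon 4: AGG Arg / AGG Arg — identical.
Codon 5: CCA Pro / CCA Pro — identical.
Codon 6: GCA Ala / GCC Ala — synonymous.
Codon 7: CTA Leu / ATC Ile — nonsynonymous.
Codon 8: GGC Gly / GGC Gly — identical.
Codon 9: TGT Cys / TGC Cys — synonymous.
Nonsynonymous differences: 3 → different protein.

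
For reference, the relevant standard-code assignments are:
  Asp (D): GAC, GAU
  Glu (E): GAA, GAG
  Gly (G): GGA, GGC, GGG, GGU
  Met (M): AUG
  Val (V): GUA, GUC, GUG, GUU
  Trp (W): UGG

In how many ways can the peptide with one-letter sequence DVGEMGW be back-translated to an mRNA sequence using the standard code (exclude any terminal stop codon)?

256

Asp: 2 codons.
Val: 4 codons.
Gly: 4 codons.
Glu: 2 codons.
Met: 1 codon.
Gly: 4 codons.
Trp: 1 codon.
2 × 4 × 4 × 2 × 1 × 4 × 1 = 256.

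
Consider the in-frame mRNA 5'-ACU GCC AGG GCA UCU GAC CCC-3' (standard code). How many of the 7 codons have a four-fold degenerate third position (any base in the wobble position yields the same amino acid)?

5

Codon 1 ACU (Thr): third position 4-fold.
Codon 2 GCC (Ala): third position 4-fold.
Codon 3 AGG (Arg): third position 2-fold.
Codon 4 GCA (Ala): third position 4-fold.
Codon 5 UCU (Ser): third position 4-fold.
Codon 6 GAC (Asp): third position 2-fold.
Codon 7 CCC (Pro): third position 4-fold.
Four-fold degenerate third positions: 5.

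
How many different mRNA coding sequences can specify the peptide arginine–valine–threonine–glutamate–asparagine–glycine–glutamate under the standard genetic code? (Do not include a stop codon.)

Arg: 6 codons.
Val: 4 codons.
Thr: 4 codons.
Glu: 2 codons.
Asn: 2 codons.
Gly: 4 codons.
Glu: 2 codons.
6 × 4 × 4 × 2 × 2 × 4 × 2 = 3072.

3072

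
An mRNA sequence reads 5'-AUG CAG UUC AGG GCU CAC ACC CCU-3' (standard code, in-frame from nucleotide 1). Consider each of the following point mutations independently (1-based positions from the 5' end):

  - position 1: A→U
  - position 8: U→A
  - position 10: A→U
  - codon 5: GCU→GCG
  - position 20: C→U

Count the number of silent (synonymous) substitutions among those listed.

1

Codon 1: AUG (Met) → UUG (Leu) — missense.
Codon 3: UUC (Phe) → UAC (Tyr) — missense.
Codon 4: AGG (Arg) → UGG (Trp) — missense.
Codon 5: GCU (Ala) → GCG (Ala) — synonymous.
Codon 7: ACC (Thr) → AUC (Ile) — missense.
Synonymous: 1 of 5.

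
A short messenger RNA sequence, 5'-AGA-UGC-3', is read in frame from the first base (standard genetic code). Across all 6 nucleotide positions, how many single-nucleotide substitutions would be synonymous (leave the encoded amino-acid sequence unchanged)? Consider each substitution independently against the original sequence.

3

Codon 1 (AGA, Arg): 2 synonymous substitutions.
Codon 2 (UGC, Cys): 1 synonymous substitution.
Total: 2 + 1 = 3.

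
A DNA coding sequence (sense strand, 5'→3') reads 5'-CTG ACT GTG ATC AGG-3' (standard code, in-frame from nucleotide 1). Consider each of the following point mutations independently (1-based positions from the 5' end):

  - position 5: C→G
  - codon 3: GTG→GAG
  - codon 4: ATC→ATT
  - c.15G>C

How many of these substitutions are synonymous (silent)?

Codon 2: ACT (Thr) → AGT (Ser) — missense.
Codon 3: GTG (Val) → GAG (Glu) — missense.
Codon 4: ATC (Ile) → ATT (Ile) — synonymous.
Codon 5: AGG (Arg) → AGC (Ser) — missense.
Synonymous: 1 of 4.

1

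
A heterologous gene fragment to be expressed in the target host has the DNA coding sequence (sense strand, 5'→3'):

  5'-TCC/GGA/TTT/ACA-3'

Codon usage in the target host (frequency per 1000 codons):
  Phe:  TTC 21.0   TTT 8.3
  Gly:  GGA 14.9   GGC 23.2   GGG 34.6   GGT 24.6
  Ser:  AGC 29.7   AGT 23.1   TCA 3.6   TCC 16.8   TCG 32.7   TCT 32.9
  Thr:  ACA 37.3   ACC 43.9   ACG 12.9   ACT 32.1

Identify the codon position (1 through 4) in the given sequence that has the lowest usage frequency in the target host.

Codon 1 TCC (Ser): 16.8 per 1000.
Codon 2 GGA (Gly): 14.9 per 1000.
Codon 3 TTT (Phe): 8.3 per 1000.
Codon 4 ACA (Thr): 37.3 per 1000.
Lowest frequency is 8.3 at codon 3.

3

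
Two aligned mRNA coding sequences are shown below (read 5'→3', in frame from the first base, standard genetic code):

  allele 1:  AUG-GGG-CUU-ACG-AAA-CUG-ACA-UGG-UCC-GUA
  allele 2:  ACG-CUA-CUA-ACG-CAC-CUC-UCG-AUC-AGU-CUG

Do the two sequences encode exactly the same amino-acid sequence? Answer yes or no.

no

Codon 1: AUG Met / ACG Thr — nonsynonymous.
Codon 2: GGG Gly / CUA Leu — nonsynonymous.
Codon 3: CUU Leu / CUA Leu — synonymous.
Codon 4: ACG Thr / ACG Thr — identical.
Codon 5: AAA Lys / CAC His — nonsynonymous.
Codon 6: CUG Leu / CUC Leu — synonymous.
Codon 7: ACA Thr / UCG Ser — nonsynonymous.
Codon 8: UGG Trp / AUC Ile — nonsynonymous.
Codon 9: UCC Ser / AGU Ser — synonymous.
Codon 10: GUA Val / CUG Leu — nonsynonymous.
Nonsynonymous differences: 6 → different protein.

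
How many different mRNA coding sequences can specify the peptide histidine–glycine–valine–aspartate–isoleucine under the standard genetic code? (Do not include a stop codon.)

His: 2 codons.
Gly: 4 codons.
Val: 4 codons.
Asp: 2 codons.
Ile: 3 codons.
2 × 4 × 4 × 2 × 3 = 192.

192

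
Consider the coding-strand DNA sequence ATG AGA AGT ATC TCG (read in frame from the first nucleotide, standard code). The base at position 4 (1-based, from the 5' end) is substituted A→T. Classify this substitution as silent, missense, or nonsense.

nonsense

Position 4 falls in codon 2: AGA → Arg.
After the substitution the codon is TGA → Stop.
The new codon is a stop codon, so this is a nonsense mutation.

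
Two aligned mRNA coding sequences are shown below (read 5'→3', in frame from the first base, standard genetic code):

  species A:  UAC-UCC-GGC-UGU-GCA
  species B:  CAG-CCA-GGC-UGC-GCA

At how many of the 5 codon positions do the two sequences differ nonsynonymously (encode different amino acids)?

2

Codon 1: UAC Tyr / CAG Gln — nonsynonymous.
Codon 2: UCC Ser / CCA Pro — nonsynonymous.
Codon 3: GGC Gly / GGC Gly — identical.
Codon 4: UGU Cys / UGC Cys — synonymous.
Codon 5: GCA Ala / GCA Ala — identical.
Nonsynonymous differences: 2.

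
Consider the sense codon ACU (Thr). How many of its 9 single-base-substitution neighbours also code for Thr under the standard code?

3

Position 1: none → 0 synonymous.
Position 2: none → 0 synonymous.
Position 3: ACC, ACA, ACG → 3 synonymous.
Total: 0 + 0 + 3 = 3.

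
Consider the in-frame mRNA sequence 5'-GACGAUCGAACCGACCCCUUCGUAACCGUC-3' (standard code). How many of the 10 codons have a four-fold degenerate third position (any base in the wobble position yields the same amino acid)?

Codon 1 GAC (Asp): third position 2-fold.
Codon 2 GAU (Asp): third position 2-fold.
Codon 3 CGA (Arg): third position 4-fold.
Codon 4 ACC (Thr): third position 4-fold.
Codon 5 GAC (Asp): third position 2-fold.
Codon 6 CCC (Pro): third position 4-fold.
Codon 7 UUC (Phe): third position 2-fold.
Codon 8 GUA (Val): third position 4-fold.
Codon 9 ACC (Thr): third position 4-fold.
Codon 10 GUC (Val): third position 4-fold.
Four-fold degenerate third positions: 6.

6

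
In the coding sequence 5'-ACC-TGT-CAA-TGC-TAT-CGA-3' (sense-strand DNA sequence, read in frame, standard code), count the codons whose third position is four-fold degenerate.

2

Codon 1 ACC (Thr): third position 4-fold.
Codon 2 TGT (Cys): third position 2-fold.
Codon 3 CAA (Gln): third position 2-fold.
Codon 4 TGC (Cys): third position 2-fold.
Codon 5 TAT (Tyr): third position 2-fold.
Codon 6 CGA (Arg): third position 4-fold.
Four-fold degenerate third positions: 2.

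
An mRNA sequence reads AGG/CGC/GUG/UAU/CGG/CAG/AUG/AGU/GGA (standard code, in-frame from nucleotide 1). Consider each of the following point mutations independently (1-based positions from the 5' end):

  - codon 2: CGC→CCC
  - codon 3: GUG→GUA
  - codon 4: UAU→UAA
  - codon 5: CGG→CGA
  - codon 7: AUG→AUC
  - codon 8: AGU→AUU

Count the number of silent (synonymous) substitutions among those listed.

Codon 2: CGC (Arg) → CCC (Pro) — missense.
Codon 3: GUG (Val) → GUA (Val) — synonymous.
Codon 4: UAU (Tyr) → UAA (Stop) — nonsense.
Codon 5: CGG (Arg) → CGA (Arg) — synonymous.
Codon 7: AUG (Met) → AUC (Ile) — missense.
Codon 8: AGU (Ser) → AUU (Ile) — missense.
Synonymous: 2 of 6.

2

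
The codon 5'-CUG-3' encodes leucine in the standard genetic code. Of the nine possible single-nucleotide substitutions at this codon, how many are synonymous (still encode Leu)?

4

Position 1: UUG → 1 synonymous.
Position 2: none → 0 synonymous.
Position 3: CUU, CUC, CUA → 3 synonymous.
Total: 1 + 0 + 3 = 4.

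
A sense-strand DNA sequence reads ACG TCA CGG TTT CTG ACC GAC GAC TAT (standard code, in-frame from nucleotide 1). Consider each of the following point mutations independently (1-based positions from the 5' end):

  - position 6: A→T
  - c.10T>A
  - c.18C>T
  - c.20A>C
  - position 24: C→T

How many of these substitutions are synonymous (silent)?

Codon 2: TCA (Ser) → TCT (Ser) — synonymous.
Codon 4: TTT (Phe) → ATT (Ile) — missense.
Codon 6: ACC (Thr) → ACT (Thr) — synonymous.
Codon 7: GAC (Asp) → GCC (Ala) — missense.
Codon 8: GAC (Asp) → GAT (Asp) — synonymous.
Synonymous: 3 of 5.

3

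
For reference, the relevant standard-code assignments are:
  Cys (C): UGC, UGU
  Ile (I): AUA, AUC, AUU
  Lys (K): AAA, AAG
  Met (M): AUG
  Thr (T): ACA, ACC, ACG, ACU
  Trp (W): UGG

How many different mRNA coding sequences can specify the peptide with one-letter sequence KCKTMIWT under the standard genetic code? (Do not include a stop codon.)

384

Lys: 2 codons.
Cys: 2 codons.
Lys: 2 codons.
Thr: 4 codons.
Met: 1 codon.
Ile: 3 codons.
Trp: 1 codon.
Thr: 4 codons.
2 × 2 × 2 × 4 × 1 × 3 × 1 × 4 = 384.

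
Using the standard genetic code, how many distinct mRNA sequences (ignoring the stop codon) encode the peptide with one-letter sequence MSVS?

144

Met: 1 codon.
Ser: 6 codons.
Val: 4 codons.
Ser: 6 codons.
1 × 6 × 4 × 6 = 144.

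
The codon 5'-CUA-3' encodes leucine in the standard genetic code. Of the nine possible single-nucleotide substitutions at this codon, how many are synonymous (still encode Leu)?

Position 1: UUA → 1 synonymous.
Position 2: none → 0 synonymous.
Position 3: CUU, CUC, CUG → 3 synonymous.
Total: 1 + 0 + 3 = 4.

4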